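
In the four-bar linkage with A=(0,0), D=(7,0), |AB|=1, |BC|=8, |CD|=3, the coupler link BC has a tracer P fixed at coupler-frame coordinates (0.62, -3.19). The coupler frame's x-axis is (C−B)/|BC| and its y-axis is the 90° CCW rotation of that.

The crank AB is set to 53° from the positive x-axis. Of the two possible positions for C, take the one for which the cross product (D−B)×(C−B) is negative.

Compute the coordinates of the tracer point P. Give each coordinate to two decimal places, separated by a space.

A=(0,0), D=(7.00,0)
B = A + 1.00·(cos53°, sin53°) = (0.6018, 0.7986)
|BD| = 6.4478
circle(B,8.00) ∩ circle(D,3.00): a=7.4889, h=2.8136
  candidates: C₊=(8.3816,2.6630) cross=18.141; C₋=(7.6846,-2.9208) cross=-18.141
  mode - wants cross < 0 → take C=(7.6846,-2.9208) (cross=-18.141)
ex = (C−B)/|BC| = (0.8853,-0.4649); ey = (0.4649,0.8853)
P = B + 0.62·ex + -3.19·ey = (-0.3324,-2.3139)

-0.33 -2.31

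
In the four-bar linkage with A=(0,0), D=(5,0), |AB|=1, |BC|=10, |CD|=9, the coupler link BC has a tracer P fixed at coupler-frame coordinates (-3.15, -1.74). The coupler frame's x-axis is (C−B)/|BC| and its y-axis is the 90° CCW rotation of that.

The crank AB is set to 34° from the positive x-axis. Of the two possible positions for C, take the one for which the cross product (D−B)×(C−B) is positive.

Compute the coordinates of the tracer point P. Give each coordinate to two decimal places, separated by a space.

0.54 -3.03

A=(0,0), D=(5.00,0)
B = A + 1.00·(cos34°, sin34°) = (0.8290, 0.5592)
|BD| = 4.2083
circle(B,10.00) ∩ circle(D,9.00): a=4.3616, h=8.9987
  candidates: C₊=(6.3477,8.8985) cross=37.869; C₋=(3.9562,-8.9393) cross=-37.869
  mode + wants cross > 0 → take C=(6.3477,8.8985) (cross=37.869)
ex = (C−B)/|BC| = (0.5519,0.8339); ey = (-0.8339,0.5519)
P = B + -3.15·ex + -1.74·ey = (0.5417,-3.0279)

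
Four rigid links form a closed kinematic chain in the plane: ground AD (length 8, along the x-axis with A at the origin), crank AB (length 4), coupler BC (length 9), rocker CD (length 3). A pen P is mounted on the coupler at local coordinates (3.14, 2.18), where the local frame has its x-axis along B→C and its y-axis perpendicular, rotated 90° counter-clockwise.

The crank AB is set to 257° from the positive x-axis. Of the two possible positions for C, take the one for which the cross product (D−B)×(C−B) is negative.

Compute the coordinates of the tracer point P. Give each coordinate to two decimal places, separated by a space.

A=(0,0), D=(8.00,0)
B = A + 4.00·(cos257°, sin257°) = (-0.8998, -3.8975)
|BD| = 9.7158
circle(B,9.00) ∩ circle(D,3.00): a=8.5632, h=2.7697
  candidates: C₊=(5.8331,2.0748) cross=26.910; C₋=(8.0553,-2.9995) cross=-26.910
  mode - wants cross < 0 → take C=(8.0553,-2.9995) (cross=-26.910)
ex = (C−B)/|BC| = (0.9950,0.0998); ey = (-0.0998,0.9950)
P = B + 3.14·ex + 2.18·ey = (2.0070,-1.4151)

2.01 -1.42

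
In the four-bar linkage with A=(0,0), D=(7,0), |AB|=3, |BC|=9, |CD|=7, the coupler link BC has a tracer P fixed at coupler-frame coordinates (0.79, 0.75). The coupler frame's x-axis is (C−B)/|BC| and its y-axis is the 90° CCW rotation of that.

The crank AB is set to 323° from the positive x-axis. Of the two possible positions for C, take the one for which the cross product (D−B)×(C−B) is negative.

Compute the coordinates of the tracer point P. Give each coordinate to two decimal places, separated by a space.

3.45 -1.54

A=(0,0), D=(7.00,0)
B = A + 3.00·(cos323°, sin323°) = (2.3959, -1.8054)
|BD| = 4.9454
circle(B,9.00) ∩ circle(D,7.00): a=5.7080, h=6.9583
  candidates: C₊=(5.1697,6.7565) cross=34.412; C₋=(10.2503,-6.1997) cross=-34.412
  mode - wants cross < 0 → take C=(10.2503,-6.1997) (cross=-34.412)
ex = (C−B)/|BC| = (0.8727,-0.4882); ey = (0.4882,0.8727)
P = B + 0.79·ex + 0.75·ey = (3.4515,-1.5366)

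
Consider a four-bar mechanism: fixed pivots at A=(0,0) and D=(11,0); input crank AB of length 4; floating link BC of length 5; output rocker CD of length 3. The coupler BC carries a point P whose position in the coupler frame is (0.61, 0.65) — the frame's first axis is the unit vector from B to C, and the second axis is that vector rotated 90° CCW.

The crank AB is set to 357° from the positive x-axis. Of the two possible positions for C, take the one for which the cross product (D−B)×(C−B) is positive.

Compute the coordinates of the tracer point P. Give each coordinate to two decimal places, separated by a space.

4.30 0.63

A=(0,0), D=(11.00,0)
B = A + 4.00·(cos357°, sin357°) = (3.9945, -0.2093)
|BD| = 7.0086
circle(B,5.00) ∩ circle(D,3.00): a=4.6458, h=1.8485
  candidates: C₊=(8.5830,1.7771) cross=12.955; C₋=(8.6934,-1.9182) cross=-12.955
  mode + wants cross > 0 → take C=(8.5830,1.7771) (cross=12.955)
ex = (C−B)/|BC| = (0.9177,0.3973); ey = (-0.3973,0.9177)
P = B + 0.61·ex + 0.65·ey = (4.2961,0.6295)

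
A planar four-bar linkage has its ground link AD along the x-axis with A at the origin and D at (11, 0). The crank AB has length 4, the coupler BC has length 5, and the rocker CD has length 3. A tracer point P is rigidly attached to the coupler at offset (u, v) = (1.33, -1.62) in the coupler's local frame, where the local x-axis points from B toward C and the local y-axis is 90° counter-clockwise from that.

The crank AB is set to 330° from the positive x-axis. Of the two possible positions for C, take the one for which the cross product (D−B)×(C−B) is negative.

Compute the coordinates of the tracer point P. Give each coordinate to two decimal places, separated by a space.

A=(0,0), D=(11.00,0)
B = A + 4.00·(cos330°, sin330°) = (3.4641, -2.0000)
|BD| = 7.7968
circle(B,5.00) ∩ circle(D,3.00): a=4.9245, h=0.8659
  candidates: C₊=(8.0017,0.1001) cross=6.751; C₋=(8.4459,-1.5737) cross=-6.751
  mode - wants cross < 0 → take C=(8.4459,-1.5737) (cross=-6.751)
ex = (C−B)/|BC| = (0.9964,0.0853); ey = (-0.0853,0.9964)
P = B + 1.33·ex + -1.62·ey = (4.9274,-3.5007)

4.93 -3.50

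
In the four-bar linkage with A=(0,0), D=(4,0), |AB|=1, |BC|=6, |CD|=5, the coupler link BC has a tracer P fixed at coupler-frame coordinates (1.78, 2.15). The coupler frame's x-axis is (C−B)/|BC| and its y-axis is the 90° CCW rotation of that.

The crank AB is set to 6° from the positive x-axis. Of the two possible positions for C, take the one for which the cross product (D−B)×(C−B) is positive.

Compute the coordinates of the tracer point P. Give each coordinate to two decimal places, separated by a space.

A=(0,0), D=(4.00,0)
B = A + 1.00·(cos6°, sin6°) = (0.9945, 0.1045)
|BD| = 3.0073
circle(B,6.00) ∩ circle(D,5.00): a=3.3325, h=4.9894
  candidates: C₊=(4.4985,4.9751) cross=15.005; C₋=(4.1516,-4.9977) cross=-15.005
  mode + wants cross > 0 → take C=(4.4985,4.9751) (cross=15.005)
ex = (C−B)/|BC| = (0.5840,0.8118); ey = (-0.8118,0.5840)
P = B + 1.78·ex + 2.15·ey = (0.2887,2.8050)

0.29 2.81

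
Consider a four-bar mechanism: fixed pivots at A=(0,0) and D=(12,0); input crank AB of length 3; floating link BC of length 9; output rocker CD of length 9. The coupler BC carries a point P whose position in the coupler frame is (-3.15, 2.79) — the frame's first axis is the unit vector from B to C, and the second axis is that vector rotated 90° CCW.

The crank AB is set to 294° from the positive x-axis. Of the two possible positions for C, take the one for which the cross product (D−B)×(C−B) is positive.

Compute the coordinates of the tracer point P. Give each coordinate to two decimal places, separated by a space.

-2.61 -4.49

A=(0,0), D=(12.00,0)
B = A + 3.00·(cos294°, sin294°) = (1.2202, -2.7406)
|BD| = 11.1227
circle(B,9.00) ∩ circle(D,9.00): a=5.5614, h=7.0761
  candidates: C₊=(4.8666,5.4876) cross=78.706; C₋=(8.3537,-8.2283) cross=-78.706
  mode + wants cross > 0 → take C=(4.8666,5.4876) (cross=78.706)
ex = (C−B)/|BC| = (0.4051,0.9143); ey = (-0.9143,0.4051)
P = B + -3.15·ex + 2.79·ey = (-2.6068,-4.4902)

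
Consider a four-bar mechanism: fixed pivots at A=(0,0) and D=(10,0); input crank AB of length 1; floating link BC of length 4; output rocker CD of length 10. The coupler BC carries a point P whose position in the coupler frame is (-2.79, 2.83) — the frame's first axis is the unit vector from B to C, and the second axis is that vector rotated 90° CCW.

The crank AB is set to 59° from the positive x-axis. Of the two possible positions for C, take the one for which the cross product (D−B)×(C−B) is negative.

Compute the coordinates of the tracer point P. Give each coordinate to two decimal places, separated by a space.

3.35 3.64

A=(0,0), D=(10.00,0)
B = A + 1.00·(cos59°, sin59°) = (0.5150, 0.8572)
|BD| = 9.5236
circle(B,4.00) ∩ circle(D,10.00): a=0.3517, h=3.9845
  candidates: C₊=(1.2240,4.7938) cross=37.947; C₋=(0.5067,-3.1428) cross=-37.947
  mode - wants cross < 0 → take C=(0.5067,-3.1428) (cross=-37.947)
ex = (C−B)/|BC| = (-0.0021,-1.0000); ey = (1.0000,-0.0021)
P = B + -2.79·ex + 2.83·ey = (3.3508,3.6413)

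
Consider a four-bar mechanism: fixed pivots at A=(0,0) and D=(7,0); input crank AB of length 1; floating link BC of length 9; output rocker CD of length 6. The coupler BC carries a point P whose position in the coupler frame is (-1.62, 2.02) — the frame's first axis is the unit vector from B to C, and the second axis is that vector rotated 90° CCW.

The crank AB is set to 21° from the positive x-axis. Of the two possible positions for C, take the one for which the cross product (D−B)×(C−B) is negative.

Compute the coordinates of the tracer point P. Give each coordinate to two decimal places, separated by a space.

A=(0,0), D=(7.00,0)
B = A + 1.00·(cos21°, sin21°) = (0.9336, 0.3584)
|BD| = 6.0770
circle(B,9.00) ∩ circle(D,6.00): a=6.7410, h=5.9631
  candidates: C₊=(8.0145,5.9136) cross=36.238; C₋=(7.3112,-5.9919) cross=-36.238
  mode - wants cross < 0 → take C=(7.3112,-5.9919) (cross=-36.238)
ex = (C−B)/|BC| = (0.7086,-0.7056); ey = (0.7056,0.7086)
P = B + -1.62·ex + 2.02·ey = (1.2109,2.9328)

1.21 2.93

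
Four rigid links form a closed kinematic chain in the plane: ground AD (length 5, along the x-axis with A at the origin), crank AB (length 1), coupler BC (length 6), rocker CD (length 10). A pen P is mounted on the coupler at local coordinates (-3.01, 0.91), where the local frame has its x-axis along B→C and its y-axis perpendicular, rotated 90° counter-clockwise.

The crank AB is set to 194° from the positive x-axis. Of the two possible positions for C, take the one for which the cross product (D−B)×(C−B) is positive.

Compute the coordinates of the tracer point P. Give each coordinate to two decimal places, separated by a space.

A=(0,0), D=(5.00,0)
B = A + 1.00·(cos194°, sin194°) = (-0.9703, -0.2419)
|BD| = 5.9752
circle(B,6.00) ∩ circle(D,10.00): a=-2.3679, h=5.5130
  candidates: C₊=(-3.5594,5.1707) cross=32.941; C₋=(-3.1130,-5.8463) cross=-32.941
  mode + wants cross > 0 → take C=(-3.5594,5.1707) (cross=32.941)
ex = (C−B)/|BC| = (-0.4315,0.9021); ey = (-0.9021,-0.4315)
P = B + -3.01·ex + 0.91·ey = (-0.4923,-3.3499)

-0.49 -3.35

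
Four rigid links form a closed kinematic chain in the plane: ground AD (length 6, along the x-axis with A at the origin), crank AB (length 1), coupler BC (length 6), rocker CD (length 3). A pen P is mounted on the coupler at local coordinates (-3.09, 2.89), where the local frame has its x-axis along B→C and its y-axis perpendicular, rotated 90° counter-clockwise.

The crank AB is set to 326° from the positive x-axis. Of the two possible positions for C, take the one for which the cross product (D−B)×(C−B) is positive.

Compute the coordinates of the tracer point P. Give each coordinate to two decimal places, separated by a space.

A=(0,0), D=(6.00,0)
B = A + 1.00·(cos326°, sin326°) = (0.8290, -0.5592)
|BD| = 5.2011
circle(B,6.00) ∩ circle(D,3.00): a=5.1962, h=3.0000
  candidates: C₊=(5.6725,2.9821) cross=15.603; C₋=(6.3176,-2.9831) cross=-15.603
  mode + wants cross > 0 → take C=(5.6725,2.9821) (cross=15.603)
ex = (C−B)/|BC| = (0.8072,0.5902); ey = (-0.5902,0.8072)
P = B + -3.09·ex + 2.89·ey = (-3.3711,-0.0500)

-3.37 -0.05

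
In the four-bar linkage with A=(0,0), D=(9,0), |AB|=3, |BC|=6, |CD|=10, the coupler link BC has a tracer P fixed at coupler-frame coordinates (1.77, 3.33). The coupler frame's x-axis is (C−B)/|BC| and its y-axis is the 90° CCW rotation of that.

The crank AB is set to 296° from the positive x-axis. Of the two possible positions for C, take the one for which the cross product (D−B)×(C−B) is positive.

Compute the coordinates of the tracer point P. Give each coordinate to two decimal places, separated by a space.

A=(0,0), D=(9.00,0)
B = A + 3.00·(cos296°, sin296°) = (1.3151, -2.6964)
|BD| = 8.1442
circle(B,6.00) ∩ circle(D,10.00): a=0.1429, h=5.9983
  candidates: C₊=(-0.5359,3.0109) cross=48.851; C₋=(3.4359,-8.3091) cross=-48.851
  mode + wants cross > 0 → take C=(-0.5359,3.0109) (cross=48.851)
ex = (C−B)/|BC| = (-0.3085,0.9512); ey = (-0.9512,-0.3085)
P = B + 1.77·ex + 3.33·ey = (-2.3985,-2.0401)

-2.40 -2.04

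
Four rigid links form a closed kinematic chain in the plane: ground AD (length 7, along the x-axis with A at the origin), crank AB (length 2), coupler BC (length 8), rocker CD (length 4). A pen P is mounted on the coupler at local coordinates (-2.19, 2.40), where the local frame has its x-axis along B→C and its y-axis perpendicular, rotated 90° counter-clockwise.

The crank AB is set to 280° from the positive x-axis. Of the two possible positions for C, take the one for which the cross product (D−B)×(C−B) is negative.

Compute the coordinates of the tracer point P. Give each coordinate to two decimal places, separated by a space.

A=(0,0), D=(7.00,0)
B = A + 2.00·(cos280°, sin280°) = (0.3473, -1.9696)
|BD| = 6.9381
circle(B,8.00) ∩ circle(D,4.00): a=6.9282, h=4.0000
  candidates: C₊=(5.8549,3.8326) cross=27.752; C₋=(8.1260,-3.8382) cross=-27.752
  mode - wants cross < 0 → take C=(8.1260,-3.8382) (cross=-27.752)
ex = (C−B)/|BC| = (0.9723,-0.2336); ey = (0.2336,0.9723)
P = B + -2.19·ex + 2.40·ey = (-1.2215,0.8755)

-1.22 0.88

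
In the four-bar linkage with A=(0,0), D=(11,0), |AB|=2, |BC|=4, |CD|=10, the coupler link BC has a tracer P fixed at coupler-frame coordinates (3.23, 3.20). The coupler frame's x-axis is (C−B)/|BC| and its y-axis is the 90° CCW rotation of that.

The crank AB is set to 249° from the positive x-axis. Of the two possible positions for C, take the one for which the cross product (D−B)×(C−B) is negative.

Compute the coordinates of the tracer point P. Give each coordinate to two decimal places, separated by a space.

A=(0,0), D=(11.00,0)
B = A + 2.00·(cos249°, sin249°) = (-0.7167, -1.8672)
|BD| = 11.8646
circle(B,4.00) ∩ circle(D,10.00): a=2.3923, h=3.2057
  candidates: C₊=(1.1413,1.6751) cross=38.035; C₋=(2.1503,-4.6565) cross=-38.035
  mode - wants cross < 0 → take C=(2.1503,-4.6565) (cross=-38.035)
ex = (C−B)/|BC| = (0.7168,-0.6973); ey = (0.6973,0.7168)
P = B + 3.23·ex + 3.20·ey = (3.8298,-1.8259)

3.83 -1.83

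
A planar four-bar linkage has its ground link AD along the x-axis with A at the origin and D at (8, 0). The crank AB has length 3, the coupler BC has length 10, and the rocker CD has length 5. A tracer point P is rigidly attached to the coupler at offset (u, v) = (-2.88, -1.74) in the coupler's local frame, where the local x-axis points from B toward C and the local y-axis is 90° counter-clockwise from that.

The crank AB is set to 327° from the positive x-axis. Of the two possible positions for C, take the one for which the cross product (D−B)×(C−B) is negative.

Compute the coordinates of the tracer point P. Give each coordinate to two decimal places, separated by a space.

A=(0,0), D=(8.00,0)
B = A + 3.00·(cos327°, sin327°) = (2.5160, -1.6339)
|BD| = 5.7222
circle(B,10.00) ∩ circle(D,5.00): a=9.4145, h=3.3715
  candidates: C₊=(10.5759,4.2854) cross=19.292; C₋=(12.5013,-2.1768) cross=-19.292
  mode - wants cross < 0 → take C=(12.5013,-2.1768) (cross=-19.292)
ex = (C−B)/|BC| = (0.9985,-0.0543); ey = (0.0543,0.9985)
P = B + -2.88·ex + -1.74·ey = (-0.4542,-3.2150)

-0.45 -3.21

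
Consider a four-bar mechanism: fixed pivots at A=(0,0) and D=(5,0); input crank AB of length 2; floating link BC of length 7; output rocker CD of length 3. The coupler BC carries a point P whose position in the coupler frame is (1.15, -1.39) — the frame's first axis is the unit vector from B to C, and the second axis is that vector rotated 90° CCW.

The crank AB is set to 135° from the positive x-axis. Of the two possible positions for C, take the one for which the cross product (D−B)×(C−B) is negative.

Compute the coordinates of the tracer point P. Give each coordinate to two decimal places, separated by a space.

A=(0,0), D=(5.00,0)
B = A + 2.00·(cos135°, sin135°) = (-1.4142, 1.4142)
|BD| = 6.5683
circle(B,7.00) ∩ circle(D,3.00): a=6.3291, h=2.9904
  candidates: C₊=(5.4103,2.9718) cross=19.642; C₋=(4.1225,-2.8688) cross=-19.642
  mode - wants cross < 0 → take C=(4.1225,-2.8688) (cross=-19.642)
ex = (C−B)/|BC| = (0.7910,-0.6119); ey = (0.6119,0.7910)
P = B + 1.15·ex + -1.39·ey = (-1.3551,-0.3889)

-1.36 -0.39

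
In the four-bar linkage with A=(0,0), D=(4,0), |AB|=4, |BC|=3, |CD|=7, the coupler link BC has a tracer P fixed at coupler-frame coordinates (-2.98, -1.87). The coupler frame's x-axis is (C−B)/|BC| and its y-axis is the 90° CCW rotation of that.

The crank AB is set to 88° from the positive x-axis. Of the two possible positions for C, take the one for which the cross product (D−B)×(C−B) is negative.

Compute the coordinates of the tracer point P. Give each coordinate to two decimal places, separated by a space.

1.89 7.05

A=(0,0), D=(4.00,0)
B = A + 4.00·(cos88°, sin88°) = (0.1396, 3.9976)
|BD| = 5.5573
circle(B,3.00) ∩ circle(D,7.00): a=-0.8203, h=2.8857
  candidates: C₊=(1.6456,6.5922) cross=16.037; C₋=(-2.5060,2.5830) cross=-16.037
  mode - wants cross < 0 → take C=(-2.5060,2.5830) (cross=-16.037)
ex = (C−B)/|BC| = (-0.8819,-0.4715); ey = (0.4715,-0.8819)
P = B + -2.98·ex + -1.87·ey = (1.8858,7.0517)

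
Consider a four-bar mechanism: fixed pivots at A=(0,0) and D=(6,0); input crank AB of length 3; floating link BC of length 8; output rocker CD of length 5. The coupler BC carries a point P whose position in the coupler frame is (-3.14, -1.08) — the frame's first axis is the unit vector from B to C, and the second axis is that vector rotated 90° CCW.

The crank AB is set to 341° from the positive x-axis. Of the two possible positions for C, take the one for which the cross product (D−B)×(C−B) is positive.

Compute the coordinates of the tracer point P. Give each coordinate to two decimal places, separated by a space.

A=(0,0), D=(6.00,0)
B = A + 3.00·(cos341°, sin341°) = (2.8366, -0.9767)
|BD| = 3.3108
circle(B,8.00) ∩ circle(D,5.00): a=7.5452, h=2.6589
  candidates: C₊=(9.2616,3.7897) cross=8.803; C₋=(10.8304,-1.2913) cross=-8.803
  mode + wants cross > 0 → take C=(9.2616,3.7897) (cross=8.803)
ex = (C−B)/|BC| = (0.8031,0.5958); ey = (-0.5958,0.8031)
P = B + -3.14·ex + -1.08·ey = (0.9582,-3.7149)

0.96 -3.71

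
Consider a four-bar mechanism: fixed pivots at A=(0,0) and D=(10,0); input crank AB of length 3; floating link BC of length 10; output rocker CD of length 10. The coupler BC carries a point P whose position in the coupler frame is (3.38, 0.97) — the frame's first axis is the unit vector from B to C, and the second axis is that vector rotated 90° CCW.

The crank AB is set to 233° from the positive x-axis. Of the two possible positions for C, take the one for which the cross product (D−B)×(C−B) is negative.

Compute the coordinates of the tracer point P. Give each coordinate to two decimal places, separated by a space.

A=(0,0), D=(10.00,0)
B = A + 3.00·(cos233°, sin233°) = (-1.8054, -2.3959)
|BD| = 12.0461
circle(B,10.00) ∩ circle(D,10.00): a=6.0231, h=7.9827
  candidates: C₊=(2.5096,6.6252) cross=96.160; C₋=(5.6850,-9.0211) cross=-96.160
  mode - wants cross < 0 → take C=(5.6850,-9.0211) (cross=-96.160)
ex = (C−B)/|BC| = (0.7490,-0.6625); ey = (0.6625,0.7490)
P = B + 3.38·ex + 0.97·ey = (1.3690,-3.9087)

1.37 -3.91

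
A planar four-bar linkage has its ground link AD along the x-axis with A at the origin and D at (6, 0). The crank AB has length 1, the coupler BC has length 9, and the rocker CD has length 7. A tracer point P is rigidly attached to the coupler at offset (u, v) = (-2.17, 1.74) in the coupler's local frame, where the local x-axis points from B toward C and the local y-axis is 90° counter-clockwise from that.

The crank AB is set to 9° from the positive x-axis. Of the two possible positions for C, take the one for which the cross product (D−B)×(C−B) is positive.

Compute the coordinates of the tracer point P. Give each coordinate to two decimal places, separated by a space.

-1.75 -0.34

A=(0,0), D=(6.00,0)
B = A + 1.00·(cos9°, sin9°) = (0.9877, 0.1564)
|BD| = 5.0148
circle(B,9.00) ∩ circle(D,7.00): a=5.6980, h=6.9666
  candidates: C₊=(6.9002,6.9419) cross=34.936; C₋=(6.4656,-6.9845) cross=-34.936
  mode + wants cross > 0 → take C=(6.9002,6.9419) (cross=34.936)
ex = (C−B)/|BC| = (0.6569,0.7539); ey = (-0.7539,0.6569)
P = B + -2.17·ex + 1.74·ey = (-1.7497,-0.3365)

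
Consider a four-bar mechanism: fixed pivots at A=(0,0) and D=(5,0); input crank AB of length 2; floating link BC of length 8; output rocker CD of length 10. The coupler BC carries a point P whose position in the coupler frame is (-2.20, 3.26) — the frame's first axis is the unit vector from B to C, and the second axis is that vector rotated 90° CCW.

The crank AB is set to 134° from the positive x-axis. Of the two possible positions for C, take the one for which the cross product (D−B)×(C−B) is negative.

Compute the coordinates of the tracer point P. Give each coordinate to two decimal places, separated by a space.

2.17 3.11

A=(0,0), D=(5.00,0)
B = A + 2.00·(cos134°, sin134°) = (-1.3893, 1.4387)
|BD| = 6.5493
circle(B,8.00) ∩ circle(D,10.00): a=0.5263, h=7.9827
  candidates: C₊=(0.8776,9.1108) cross=52.281; C₋=(-2.6295,-6.4646) cross=-52.281
  mode - wants cross < 0 → take C=(-2.6295,-6.4646) (cross=-52.281)
ex = (C−B)/|BC| = (-0.1550,-0.9879); ey = (0.9879,-0.1550)
P = B + -2.20·ex + 3.26·ey = (2.1723,3.1067)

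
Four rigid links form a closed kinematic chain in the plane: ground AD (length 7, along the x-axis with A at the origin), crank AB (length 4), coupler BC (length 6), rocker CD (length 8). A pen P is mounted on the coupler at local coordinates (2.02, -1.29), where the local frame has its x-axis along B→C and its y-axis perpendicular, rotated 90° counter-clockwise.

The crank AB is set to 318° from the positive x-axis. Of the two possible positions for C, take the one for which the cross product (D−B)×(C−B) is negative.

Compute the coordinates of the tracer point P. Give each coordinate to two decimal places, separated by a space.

2.83 -5.07

A=(0,0), D=(7.00,0)
B = A + 4.00·(cos318°, sin318°) = (2.9726, -2.6765)
|BD| = 4.8357
circle(B,6.00) ∩ circle(D,8.00): a=-0.4773, h=5.9810
  candidates: C₊=(-0.7354,2.0406) cross=28.922; C₋=(5.8855,-7.9220) cross=-28.922
  mode - wants cross < 0 → take C=(5.8855,-7.9220) (cross=-28.922)
ex = (C−B)/|BC| = (0.4855,-0.8742); ey = (0.8742,0.4855)
P = B + 2.02·ex + -1.29·ey = (2.8255,-5.0688)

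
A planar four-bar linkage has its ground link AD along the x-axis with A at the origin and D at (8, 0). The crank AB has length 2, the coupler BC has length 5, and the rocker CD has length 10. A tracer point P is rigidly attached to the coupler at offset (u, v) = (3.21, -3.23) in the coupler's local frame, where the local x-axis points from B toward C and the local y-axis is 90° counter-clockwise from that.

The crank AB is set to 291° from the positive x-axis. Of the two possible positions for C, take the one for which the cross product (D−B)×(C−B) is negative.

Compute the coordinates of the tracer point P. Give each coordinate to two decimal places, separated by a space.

A=(0,0), D=(8.00,0)
B = A + 2.00·(cos291°, sin291°) = (0.7167, -1.8672)
|BD| = 7.5188
circle(B,5.00) ∩ circle(D,10.00): a=-1.2281, h=4.8468
  candidates: C₊=(-1.6765,2.5229) cross=36.442; C₋=(0.7307,-6.8671) cross=-36.442
  mode - wants cross < 0 → take C=(0.7307,-6.8671) (cross=-36.442)
ex = (C−B)/|BC| = (0.0028,-1.0000); ey = (1.0000,0.0028)
P = B + 3.21·ex + -3.23·ey = (-2.5043,-5.0862)

-2.50 -5.09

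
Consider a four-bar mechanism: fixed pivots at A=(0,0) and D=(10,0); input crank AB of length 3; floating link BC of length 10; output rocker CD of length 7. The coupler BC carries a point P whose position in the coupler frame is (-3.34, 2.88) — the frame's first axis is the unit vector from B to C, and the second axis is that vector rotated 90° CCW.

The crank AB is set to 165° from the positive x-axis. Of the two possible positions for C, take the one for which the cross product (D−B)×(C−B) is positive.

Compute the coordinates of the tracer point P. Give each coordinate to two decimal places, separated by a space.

A=(0,0), D=(10.00,0)
B = A + 3.00·(cos165°, sin165°) = (-2.8978, 0.7765)
|BD| = 12.9211
circle(B,10.00) ∩ circle(D,7.00): a=8.4341, h=5.3727
  candidates: C₊=(5.8439,5.6327) cross=69.422; C₋=(5.1982,-5.0934) cross=-69.422
  mode + wants cross > 0 → take C=(5.8439,5.6327) (cross=69.422)
ex = (C−B)/|BC| = (0.8742,0.4856); ey = (-0.4856,0.8742)
P = B + -3.34·ex + 2.88·ey = (-7.2161,1.6721)

-7.22 1.67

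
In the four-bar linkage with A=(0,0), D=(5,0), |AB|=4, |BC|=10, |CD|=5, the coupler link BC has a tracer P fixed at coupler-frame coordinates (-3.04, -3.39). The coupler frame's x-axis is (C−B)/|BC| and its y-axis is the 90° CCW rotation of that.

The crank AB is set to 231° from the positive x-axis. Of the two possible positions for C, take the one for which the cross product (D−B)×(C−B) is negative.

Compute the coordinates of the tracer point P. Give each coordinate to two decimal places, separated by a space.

A=(0,0), D=(5.00,0)
B = A + 4.00·(cos231°, sin231°) = (-2.5173, -3.1086)
|BD| = 8.1347
circle(B,10.00) ∩ circle(D,5.00): a=8.6772, h=4.9705
  candidates: C₊=(3.6020,4.8006) cross=40.433; C₋=(7.4008,-4.3859) cross=-40.433
  mode - wants cross < 0 → take C=(7.4008,-4.3859) (cross=-40.433)
ex = (C−B)/|BC| = (0.9918,-0.1277); ey = (0.1277,0.9918)
P = B + -3.04·ex + -3.39·ey = (-5.9654,-6.0825)

-5.97 -6.08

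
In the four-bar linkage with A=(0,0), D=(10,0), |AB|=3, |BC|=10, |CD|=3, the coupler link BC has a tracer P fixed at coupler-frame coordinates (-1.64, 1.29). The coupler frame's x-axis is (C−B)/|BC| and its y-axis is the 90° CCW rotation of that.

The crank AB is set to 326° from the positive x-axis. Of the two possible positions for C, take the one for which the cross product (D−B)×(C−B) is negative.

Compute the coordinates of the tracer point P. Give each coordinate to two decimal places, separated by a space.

A=(0,0), D=(10.00,0)
B = A + 3.00·(cos326°, sin326°) = (2.4871, -1.6776)
|BD| = 7.6979
circle(B,10.00) ∩ circle(D,3.00): a=9.7597, h=2.1793
  candidates: C₊=(11.5373,2.5762) cross=16.776; C₋=(12.4871,-1.6776) cross=-16.776
  mode - wants cross < 0 → take C=(12.4871,-1.6776) (cross=-16.776)
ex = (C−B)/|BC| = (1.0000,-0.0000); ey = (0.0000,1.0000)
P = B + -1.64·ex + 1.29·ey = (0.8471,-0.3876)

0.85 -0.39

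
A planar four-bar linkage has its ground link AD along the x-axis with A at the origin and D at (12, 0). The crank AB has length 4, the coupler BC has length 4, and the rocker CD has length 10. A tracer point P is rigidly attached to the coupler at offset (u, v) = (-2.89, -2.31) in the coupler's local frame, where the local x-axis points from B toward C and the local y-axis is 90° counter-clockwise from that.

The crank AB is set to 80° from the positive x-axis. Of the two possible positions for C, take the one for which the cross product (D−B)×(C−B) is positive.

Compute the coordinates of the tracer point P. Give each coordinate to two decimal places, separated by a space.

A=(0,0), D=(12.00,0)
B = A + 4.00·(cos80°, sin80°) = (0.6946, 3.9392)
|BD| = 11.9720
circle(B,4.00) ∩ circle(D,10.00): a=2.4778, h=3.1401
  candidates: C₊=(4.0677,6.0892) cross=37.593; C₋=(2.0013,0.1587) cross=-37.593
  mode + wants cross > 0 → take C=(4.0677,6.0892) (cross=37.593)
ex = (C−B)/|BC| = (0.8433,0.5375); ey = (-0.5375,0.8433)
P = B + -2.89·ex + -2.31·ey = (-0.5009,0.4379)

-0.50 0.44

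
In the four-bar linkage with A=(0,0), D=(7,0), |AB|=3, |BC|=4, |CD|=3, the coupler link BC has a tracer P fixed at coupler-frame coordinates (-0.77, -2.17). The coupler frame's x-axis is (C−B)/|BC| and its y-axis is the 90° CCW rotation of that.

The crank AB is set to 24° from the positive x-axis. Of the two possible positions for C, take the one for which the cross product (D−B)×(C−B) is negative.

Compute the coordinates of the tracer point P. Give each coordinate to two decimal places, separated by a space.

0.50 0.70

A=(0,0), D=(7.00,0)
B = A + 3.00·(cos24°, sin24°) = (2.7406, 1.2202)
|BD| = 4.4307
circle(B,4.00) ∩ circle(D,3.00): a=3.0053, h=2.6397
  candidates: C₊=(6.3567,2.9302) cross=11.696; C₋=(4.9027,-2.1451) cross=-11.696
  mode - wants cross < 0 → take C=(4.9027,-2.1451) (cross=-11.696)
ex = (C−B)/|BC| = (0.5405,-0.8413); ey = (0.8413,0.5405)
P = B + -0.77·ex + -2.17·ey = (0.4987,0.6951)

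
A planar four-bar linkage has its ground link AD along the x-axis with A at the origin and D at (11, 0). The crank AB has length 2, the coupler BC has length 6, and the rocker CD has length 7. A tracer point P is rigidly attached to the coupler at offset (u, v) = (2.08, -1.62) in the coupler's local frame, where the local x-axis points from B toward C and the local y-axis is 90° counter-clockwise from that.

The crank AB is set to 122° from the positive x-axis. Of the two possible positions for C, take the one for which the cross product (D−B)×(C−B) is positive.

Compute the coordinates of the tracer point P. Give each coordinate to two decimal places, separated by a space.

A=(0,0), D=(11.00,0)
B = A + 2.00·(cos122°, sin122°) = (-1.0598, 1.6961)
|BD| = 12.1785
circle(B,6.00) ∩ circle(D,7.00): a=5.5555, h=2.2663
  candidates: C₊=(4.7572,3.1666) cross=27.600; C₋=(4.1259,-1.3218) cross=-27.600
  mode + wants cross > 0 → take C=(4.7572,3.1666) (cross=27.600)
ex = (C−B)/|BC| = (0.9695,0.2451); ey = (-0.2451,0.9695)
P = B + 2.08·ex + -1.62·ey = (1.3538,0.6353)

1.35 0.64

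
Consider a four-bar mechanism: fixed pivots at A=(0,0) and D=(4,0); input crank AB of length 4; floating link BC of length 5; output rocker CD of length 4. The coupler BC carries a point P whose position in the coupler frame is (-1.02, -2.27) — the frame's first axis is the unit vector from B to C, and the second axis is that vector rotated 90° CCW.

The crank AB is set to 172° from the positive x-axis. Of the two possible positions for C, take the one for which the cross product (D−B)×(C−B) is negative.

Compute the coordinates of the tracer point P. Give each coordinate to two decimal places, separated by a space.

-5.94 -0.96

A=(0,0), D=(4.00,0)
B = A + 4.00·(cos172°, sin172°) = (-3.9611, 0.5567)
|BD| = 7.9805
circle(B,5.00) ∩ circle(D,4.00): a=4.5541, h=2.0640
  candidates: C₊=(0.7259,2.2979) cross=16.471; C₋=(0.4380,-1.8199) cross=-16.471
  mode - wants cross < 0 → take C=(0.4380,-1.8199) (cross=-16.471)
ex = (C−B)/|BC| = (0.8798,-0.4753); ey = (0.4753,0.8798)
P = B + -1.02·ex + -2.27·ey = (-5.9375,-0.9557)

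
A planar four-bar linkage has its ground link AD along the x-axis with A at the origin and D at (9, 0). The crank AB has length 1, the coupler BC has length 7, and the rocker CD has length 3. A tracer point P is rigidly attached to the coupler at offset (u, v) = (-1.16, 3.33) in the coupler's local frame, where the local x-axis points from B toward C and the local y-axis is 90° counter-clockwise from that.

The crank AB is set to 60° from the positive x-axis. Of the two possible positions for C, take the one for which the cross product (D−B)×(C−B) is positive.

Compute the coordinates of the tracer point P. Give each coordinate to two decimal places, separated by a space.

A=(0,0), D=(9.00,0)
B = A + 1.00·(cos60°, sin60°) = (0.5000, 0.8660)
|BD| = 8.5440
circle(B,7.00) ∩ circle(D,3.00): a=6.6128, h=2.2958
  candidates: C₊=(7.3115,2.4797) cross=19.615; C₋=(6.8461,-2.0882) cross=-19.615
  mode + wants cross > 0 → take C=(7.3115,2.4797) (cross=19.615)
ex = (C−B)/|BC| = (0.9731,0.2305); ey = (-0.2305,0.9731)
P = B + -1.16·ex + 3.33·ey = (-1.3964,3.8389)

-1.40 3.84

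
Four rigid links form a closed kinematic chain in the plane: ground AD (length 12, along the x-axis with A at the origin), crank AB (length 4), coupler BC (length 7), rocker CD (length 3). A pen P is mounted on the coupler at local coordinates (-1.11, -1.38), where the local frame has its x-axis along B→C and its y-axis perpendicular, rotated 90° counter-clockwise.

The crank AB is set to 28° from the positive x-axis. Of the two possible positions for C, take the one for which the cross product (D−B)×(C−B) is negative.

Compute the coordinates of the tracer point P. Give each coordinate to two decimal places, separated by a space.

1.87 1.26

A=(0,0), D=(12.00,0)
B = A + 4.00·(cos28°, sin28°) = (3.5318, 1.8779)
|BD| = 8.6739
circle(B,7.00) ∩ circle(D,3.00): a=6.6427, h=2.2078
  candidates: C₊=(10.4949,2.5952) cross=19.150; C₋=(9.5390,-1.7156) cross=-19.150
  mode - wants cross < 0 → take C=(9.5390,-1.7156) (cross=-19.150)
ex = (C−B)/|BC| = (0.8582,-0.5134); ey = (0.5134,0.8582)
P = B + -1.11·ex + -1.38·ey = (1.8708,1.2634)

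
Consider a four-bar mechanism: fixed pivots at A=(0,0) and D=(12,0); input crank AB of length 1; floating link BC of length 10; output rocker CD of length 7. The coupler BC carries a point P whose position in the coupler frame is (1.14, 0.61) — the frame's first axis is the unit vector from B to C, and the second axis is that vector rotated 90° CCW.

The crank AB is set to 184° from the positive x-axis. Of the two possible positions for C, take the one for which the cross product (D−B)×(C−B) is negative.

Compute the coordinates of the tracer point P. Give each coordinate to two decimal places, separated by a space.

A=(0,0), D=(12.00,0)
B = A + 1.00·(cos184°, sin184°) = (-0.9976, -0.0698)
|BD| = 12.9978
circle(B,10.00) ∩ circle(D,7.00): a=8.4608, h=5.3306
  candidates: C₊=(7.4345,5.3062) cross=69.286; C₋=(7.4917,-5.3549) cross=-69.286
  mode - wants cross < 0 → take C=(7.4917,-5.3549) (cross=-69.286)
ex = (C−B)/|BC| = (0.8489,-0.5285); ey = (0.5285,0.8489)
P = B + 1.14·ex + 0.61·ey = (0.2926,-0.1544)

0.29 -0.15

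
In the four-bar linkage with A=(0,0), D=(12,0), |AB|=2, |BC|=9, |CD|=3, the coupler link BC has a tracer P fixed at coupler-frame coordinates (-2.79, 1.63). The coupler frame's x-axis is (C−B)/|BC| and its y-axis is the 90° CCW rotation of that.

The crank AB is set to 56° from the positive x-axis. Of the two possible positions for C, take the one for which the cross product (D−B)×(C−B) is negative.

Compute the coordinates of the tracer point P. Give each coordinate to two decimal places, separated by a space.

A=(0,0), D=(12.00,0)
B = A + 2.00·(cos56°, sin56°) = (1.1184, 1.6581)
|BD| = 11.0072
circle(B,9.00) ∩ circle(D,3.00): a=8.7742, h=2.0034
  candidates: C₊=(10.0942,2.3169) cross=22.052; C₋=(9.4907,-1.6442) cross=-22.052
  mode - wants cross < 0 → take C=(9.4907,-1.6442) (cross=-22.052)
ex = (C−B)/|BC| = (0.9303,-0.3669); ey = (0.3669,0.9303)
P = B + -2.79·ex + 1.63·ey = (-0.8790,4.1981)

-0.88 4.20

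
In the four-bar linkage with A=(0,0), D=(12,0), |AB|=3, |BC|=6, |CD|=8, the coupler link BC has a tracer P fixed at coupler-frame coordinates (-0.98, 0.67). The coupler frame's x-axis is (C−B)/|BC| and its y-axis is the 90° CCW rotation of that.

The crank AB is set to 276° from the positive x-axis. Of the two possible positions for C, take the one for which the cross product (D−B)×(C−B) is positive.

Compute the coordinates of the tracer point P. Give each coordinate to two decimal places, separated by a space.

-0.83 -3.30

A=(0,0), D=(12.00,0)
B = A + 3.00·(cos276°, sin276°) = (0.3136, -2.9836)
|BD| = 12.0613
circle(B,6.00) ∩ circle(D,8.00): a=4.8699, h=3.5049
  candidates: C₊=(4.1651,1.6170) cross=42.273; C₋=(5.8991,-5.1749) cross=-42.273
  mode + wants cross > 0 → take C=(4.1651,1.6170) (cross=42.273)
ex = (C−B)/|BC| = (0.6419,0.7668); ey = (-0.7668,0.6419)
P = B + -0.98·ex + 0.67·ey = (-0.8292,-3.3049)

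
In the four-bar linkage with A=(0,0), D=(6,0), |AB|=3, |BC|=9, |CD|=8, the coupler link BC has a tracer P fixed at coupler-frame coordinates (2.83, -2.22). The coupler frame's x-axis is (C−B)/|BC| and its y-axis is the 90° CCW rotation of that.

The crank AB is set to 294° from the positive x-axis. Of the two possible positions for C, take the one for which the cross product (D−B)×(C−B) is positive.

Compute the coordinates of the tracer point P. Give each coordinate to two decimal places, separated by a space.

A=(0,0), D=(6.00,0)
B = A + 3.00·(cos294°, sin294°) = (1.2202, -2.7406)
|BD| = 5.5098
circle(B,9.00) ∩ circle(D,8.00): a=4.2976, h=7.9076
  candidates: C₊=(1.0151,6.2570) cross=43.569; C₋=(8.8818,-7.4629) cross=-43.569
  mode + wants cross > 0 → take C=(1.0151,6.2570) (cross=43.569)
ex = (C−B)/|BC| = (-0.0228,0.9997); ey = (-0.9997,-0.0228)
P = B + 2.83·ex + -2.22·ey = (3.3751,0.1392)

3.38 0.14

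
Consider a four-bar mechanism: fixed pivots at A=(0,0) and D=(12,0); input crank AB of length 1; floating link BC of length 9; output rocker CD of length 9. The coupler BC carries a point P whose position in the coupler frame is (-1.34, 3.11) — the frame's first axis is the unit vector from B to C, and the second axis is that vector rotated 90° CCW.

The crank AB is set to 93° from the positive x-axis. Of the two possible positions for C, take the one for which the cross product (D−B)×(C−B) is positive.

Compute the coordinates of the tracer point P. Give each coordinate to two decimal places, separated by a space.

A=(0,0), D=(12.00,0)
B = A + 1.00·(cos93°, sin93°) = (-0.0523, 0.9986)
|BD| = 12.0936
circle(B,9.00) ∩ circle(D,9.00): a=6.0468, h=6.6660
  candidates: C₊=(6.5243,7.1426) cross=80.617; C₋=(5.4234,-6.1440) cross=-80.617
  mode + wants cross > 0 → take C=(6.5243,7.1426) (cross=80.617)
ex = (C−B)/|BC| = (0.7307,0.6827); ey = (-0.6827,0.7307)
P = B + -1.34·ex + 3.11·ey = (-3.1546,2.3564)

-3.15 2.36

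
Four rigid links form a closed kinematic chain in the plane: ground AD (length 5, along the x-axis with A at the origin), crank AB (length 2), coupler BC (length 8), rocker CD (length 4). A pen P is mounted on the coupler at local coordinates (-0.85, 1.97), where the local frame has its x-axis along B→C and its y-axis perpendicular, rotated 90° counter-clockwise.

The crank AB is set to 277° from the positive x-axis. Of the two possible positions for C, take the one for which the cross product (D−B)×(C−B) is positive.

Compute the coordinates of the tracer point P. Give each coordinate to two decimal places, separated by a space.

-1.79 -1.30

A=(0,0), D=(5.00,0)
B = A + 2.00·(cos277°, sin277°) = (0.2437, -1.9851)
|BD| = 5.1539
circle(B,8.00) ∩ circle(D,4.00): a=7.2336, h=3.4168
  candidates: C₊=(5.6032,3.9543) cross=17.610; C₋=(8.2353,-2.3522) cross=-17.610
  mode + wants cross > 0 → take C=(5.6032,3.9543) (cross=17.610)
ex = (C−B)/|BC| = (0.6699,0.7424); ey = (-0.7424,0.6699)
P = B + -0.85·ex + 1.97·ey = (-1.7883,-1.2964)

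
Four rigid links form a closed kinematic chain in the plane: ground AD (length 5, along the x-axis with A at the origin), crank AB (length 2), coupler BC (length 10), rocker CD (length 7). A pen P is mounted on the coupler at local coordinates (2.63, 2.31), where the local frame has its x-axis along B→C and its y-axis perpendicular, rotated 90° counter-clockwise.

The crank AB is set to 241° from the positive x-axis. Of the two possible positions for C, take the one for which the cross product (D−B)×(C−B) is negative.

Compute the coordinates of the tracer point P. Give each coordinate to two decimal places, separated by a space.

2.43 -0.92

A=(0,0), D=(5.00,0)
B = A + 2.00·(cos241°, sin241°) = (-0.9696, -1.7492)
|BD| = 6.2206
circle(B,10.00) ∩ circle(D,7.00): a=7.2096, h=6.9298
  candidates: C₊=(4.0004,6.9283) cross=43.108; C₋=(7.8977,-6.3721) cross=-43.108
  mode - wants cross < 0 → take C=(7.8977,-6.3721) (cross=-43.108)
ex = (C−B)/|BC| = (0.8867,-0.4623); ey = (0.4623,0.8867)
P = B + 2.63·ex + 2.31·ey = (2.4304,-0.9167)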